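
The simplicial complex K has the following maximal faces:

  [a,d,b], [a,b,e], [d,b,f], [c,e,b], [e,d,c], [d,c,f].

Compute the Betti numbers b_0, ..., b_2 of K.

Take the total order a < b < c < d < e < f on the vertex set. Then K (dimension 2) consists of the simplices:

  0-simplices (6): a, b, c, d, e, f
  1-simplices (12): ab, ad, ae, bc, bd, be, bf, cd, ce, cf, de, df
  2-simplices (6): abd, abe, bce, bdf, cde, cdf

so the chain groups are C_0 ≅ Z^6, C_1 ≅ Z^12, C_2 ≅ Z^6.

The boundary map ∂_1: C_1 → C_0 is given by ∂[p,q] = [q] − [p]. For instance
  ∂cd = d − c.
The resulting 6×12 matrix has rank 5, and its Smith normal form has invariant factors (1,1,1,1,1).

The boundary map ∂_2: C_2 → C_1 sends each 2-simplex [p,q,r] to [q,r] − [p,r] + [p,q]. For instance
  ∂bce = ce − be + bc,
  ∂abe = be − ae + ab.
The resulting 12×6 matrix has rank 6, and its Smith normal form has invariant factors (1,1,1,1,1,1).

Now H_k = ker ∂_k / im ∂_{k+1}, so:

  H_0: rank C_0 − rank ∂_1 = 6 − 5 = 1, and the invariant factors of ∂_1 are all 1, so H_0 = Z.
  H_1: rank ker ∂_1 − rank ∂_2 = (12 − 5) − 6 = 1, and the invariant factors of ∂_2 are all 1, so H_1 = Z.
  H_2: rank ker ∂_2 − rank ∂_3 = (6 − 6) − 0 = 0, and there is no ∂_3, so H_2 = 0.

As a check, the Euler characteristic is 6 − 12 + 6 = 0, which agrees with 1 − 1 + 0 = 0.
(K is a triangulation of the cylinder S^1 x I.)

Hence the Betti numbers are b_0 = 1, b_1 = 1, b_2 = 0.

b_0 = 1, b_1 = 1, b_2 = 0.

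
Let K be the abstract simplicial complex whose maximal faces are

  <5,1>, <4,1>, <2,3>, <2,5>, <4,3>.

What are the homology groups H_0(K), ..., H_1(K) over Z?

Order the vertices as 1 < 2 < 3 < 4 < 5. Listing each simplex with vertices in this order, K has dimension 1 with simplices:

  0-simplices (5): [1], [2], [3], [4], [5]
  1-simplices (5): [1,4], [1,5], [2,3], [2,5], [3,4]

so the chain groups are C_0 ≅ Z^5, C_1 ≅ Z^5.

Boundary ∂_1: C_1 → C_0 sends each edge [p,q] (with p < q) to q − p. For instance
  ∂[2,3] = [3] − [2].
This gives a 5×5 integer matrix of rank 4; reducing to Smith normal form yields diagonal entries (1,1,1,1).

Now H_k = ker ∂_k / im ∂_{k+1}, so:

  H_0: rank C_0 − rank ∂_1 = 5 − 4 = 1, and the invariant factors of ∂_1 are all 1, so H_0 = Z.
  H_1: rank ker ∂_1 − rank ∂_2 = (5 − 4) − 0 = 1, and there is no ∂_2, so H_1 = Z.

As a check, the Euler characteristic is 5 − 5 = 0, which agrees with 1 − 1 = 0.
(K is a triangulation of the circle S^1.)

H_0 ≅ Z,  H_1 ≅ Z.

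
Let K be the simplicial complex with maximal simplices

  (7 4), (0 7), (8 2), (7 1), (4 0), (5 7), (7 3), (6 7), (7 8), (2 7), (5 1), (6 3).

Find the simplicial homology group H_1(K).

We work with the vertex ordering 0 < 1 < 2 < 3 < 4 < 5 < 6 < 7 < 8. The simplices of K, each written with vertices in increasing order, are:

  0-simplices (9): [0], [1], [2], [3], [4], [5], [6], [7], [8]
  1-simplices (12): [0,4], [0,7], [1,5], [1,7], [2,7], [2,8], [3,6], [3,7], [4,7], [5,7], [6,7], [7,8]

Hence C_0 ≅ Z^9, C_1 ≅ Z^12.

The boundary map ∂_1: C_1 → C_0 is given by ∂[p,q] = [q] − [p]. For instance
  ∂[7,8] = [8] − [7].
As a 9×12 matrix over Z this has rank 8, with invariant factors (1,1,1,1,1,1,1,1).

Reading off H_k = ker ∂_k / im ∂_{k+1}:

  H_1: rank ker ∂_1 − rank ∂_2 = (12 − 8) − 0 = 4, and there is no ∂_2, so H_1 = Z^4.

H_1 ≅ Z^4.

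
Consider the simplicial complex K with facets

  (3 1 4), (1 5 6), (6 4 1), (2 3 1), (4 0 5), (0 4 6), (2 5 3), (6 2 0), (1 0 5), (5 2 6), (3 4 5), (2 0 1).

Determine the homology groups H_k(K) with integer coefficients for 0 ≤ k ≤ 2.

H_0 ≅ Z,  H_1 ≅ Z/2,  H_2 = 0.

Fix the vertex order 0 < 1 < 2 < 3 < 4 < 5 < 6 and write every simplex with vertices in increasing order. Then dim K = 2 and the simplices of K are:

  0-simplices (7): [0], [1], [2], [3], [4], [5], [6]
  1-simplices (18): [0,1], [0,2], [0,4], [0,5], [0,6], [1,2], [1,3], [1,4], [1,5], [1,6], [2,3], [2,5], [2,6], [3,4], [3,5], [4,5], [4,6], [5,6]
  2-simplices (12): [0,1,2], [0,1,5], [0,2,6], [0,4,5], [0,4,6], [1,2,3], [1,3,4], [1,4,6], [1,5,6], [2,3,5], [2,5,6], [3,4,5]

Hence C_0 ≅ Z^7, C_1 ≅ Z^18, C_2 ≅ Z^12.

The boundary map ∂_1: C_1 → C_0 maps an edge to its endpoints' difference, ∂[p,q] = q − p. For instance
  ∂[4,6] = [6] − [4].
This gives a 7×18 integer matrix of rank 6; reducing to Smith normal form yields diagonal entries (1,1,1,1,1,1).

The boundary map ∂_2: C_2 → C_1 acts by ∂[p,q,r] = [q,r] − [p,r] + [p,q]. For instance
  ∂[2,5,6] = [5,6] − [2,6] + [2,5],
  ∂[1,5,6] = [5,6] − [1,6] + [1,5].
As a 18×12 matrix over Z this has rank 12, with invariant factors (1,1,1,1,1,1,1,1,1,1,1,2).

Reading off H_k = ker ∂_k / im ∂_{k+1}:

  H_0: rank C_0 − rank ∂_1 = 7 − 6 = 1, and the invariant factors of ∂_1 are all 1, so H_0 ≅ Z.
  H_1: rank ker ∂_1 − rank ∂_2 = (18 − 6) − 12 = 0, and ∂_2 has invariant factor 2 > 1, so H_1 ≅ Z/2.
  H_2: rank ker ∂_2 − rank ∂_3 = (12 − 12) − 0 = 0, and there is no ∂_3, so H_2 ≅ 0.

(K is a triangulation of the real projective plane RP^2.)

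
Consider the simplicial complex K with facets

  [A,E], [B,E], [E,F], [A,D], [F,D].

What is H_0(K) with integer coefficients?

We work with the vertex ordering A < B < D < E < F. The simplices of K, each written with vertices in increasing order, are:

  0-simplices (5): A, B, D, E, F
  1-simplices (5): AD, AE, BE, DF, EF

giving chain groups C_0 ≅ Z^5, C_1 ≅ Z^5.

Boundary ∂_1: C_1 → C_0 maps an edge to its endpoints' difference, ∂[p,q] = q − p.
The resulting 5×5 matrix has rank 4, and its Smith normal form has invariant factors (1,1,1,1).

Computing H_k = (kernel of ∂_k) / (image of ∂_{k+1}):

  H_0: rank C_0 − rank ∂_1 = 5 − 4 = 1, and the invariant factors of ∂_1 are all 1, so H_0 ≅ Z.

H_0 ≅ Z.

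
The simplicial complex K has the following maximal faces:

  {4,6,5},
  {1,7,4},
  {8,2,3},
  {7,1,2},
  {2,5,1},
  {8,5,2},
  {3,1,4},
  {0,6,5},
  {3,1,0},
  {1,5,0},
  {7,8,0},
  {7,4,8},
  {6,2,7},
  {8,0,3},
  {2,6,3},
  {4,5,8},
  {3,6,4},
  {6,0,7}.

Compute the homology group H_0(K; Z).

H_0 = Z.

We work with the vertex ordering 0 < 1 < 2 < 3 < 4 < 5 < 6 < 7 < 8. The simplices of K, each written with vertices in increasing order, are:

  0-simplices (9): [0], [1], [2], [3], [4], [5], [6], [7], [8]
  1-simplices (27): (27 of them)
  2-simplices (18): [0,1,3], [0,1,5], [0,3,8], [0,5,6], [0,6,7], [0,7,8], [1,2,5], [1,2,7], [1,3,4], [1,4,7], [2,3,6], [2,3,8], [2,5,8], [2,6,7], [3,4,6], [4,5,6], [4,5,8], [4,7,8]

giving chain groups C_0 ≅ Z^9, C_1 ≅ Z^27, C_2 ≅ Z^18.

Boundary ∂_1: C_1 → C_0 sends each edge [p,q] (with p < q) to q − p. For instance
  ∂[2,8] = [8] − [2].
As a 9×27 matrix over Z this has rank 8, with invariant factors (1,1,1,1,1,1,1,1).

Boundary ∂_2: C_2 → C_1 acts by ∂[p,q,r] = [q,r] − [p,r] + [p,q]. For instance
  ∂[4,5,8] = [5,8] − [4,8] + [4,5],
  ∂[3,4,6] = [4,6] − [3,6] + [3,4].
This gives a 27×18 integer matrix of rank 17; reducing to Smith normal form yields diagonal entries (1,1,1,1,1,1,1,1,1,1,1,1,1,1,1,1,1).

Computing H_k = (kernel of ∂_k) / (image of ∂_{k+1}):

  H_0: rank C_0 − rank ∂_1 = 9 − 8 = 1, and the invariant factors of ∂_1 are all 1, so H_0 ≅ Z.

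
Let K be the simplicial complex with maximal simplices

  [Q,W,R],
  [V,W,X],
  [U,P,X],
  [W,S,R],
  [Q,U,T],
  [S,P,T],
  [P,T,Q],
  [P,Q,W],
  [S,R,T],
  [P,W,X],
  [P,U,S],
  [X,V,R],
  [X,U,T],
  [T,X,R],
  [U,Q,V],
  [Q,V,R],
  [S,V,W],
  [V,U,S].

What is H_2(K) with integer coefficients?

H_2 ≅ 0.

Order the vertices as P < Q < R < S < T < U < V < W < X. Listing each simplex with vertices in this order, K has dimension 2 with simplices:

  0-simplices (9): P, Q, R, S, T, U, V, W, X
  1-simplices (27): PQ, PS, PT, PU, PW, PX, QR, QT, QU, QV, QW, RS, RT, RV, RW, RX, ST, SU, SV, SW, TU, TX, UV, UX, VW, VX, WX
  2-simplices (18): PQT, PQW, PST, PSU, PUX, PWX, QRV, QRW, QTU, QUV, RST, RSW, RTX, RVX, SUV, SVW, TUX, VWX

Hence C_0 ≅ Z^9, C_1 ≅ Z^27, C_2 ≅ Z^18.

Boundary ∂_1: C_1 → C_0 maps an edge to its endpoints' difference, ∂[p,q] = q − p. For instance
  ∂PQ = Q − P.
As a 9×27 matrix over Z this has rank 8, with invariant factors (1,1,1,1,1,1,1,1).

Boundary ∂_2: C_2 → C_1 maps a triangle to the signed sum of its edges. For instance
  ∂VWX = WX − VX + VW,
  ∂SUV = UV − SV + SU.
The 27×18 boundary matrix has rank 18 and Smith normal form diag(1,1,1,1,1,1,1,1,1,1,1,1,1,1,1,1,1,2).

From H_k ≅ ker(∂_k) / im(∂_{k+1}) we obtain:

  H_2: rank ker ∂_2 − rank ∂_3 = (18 − 18) − 0 = 0, and there is no ∂_3, so H_2 ≅ 0.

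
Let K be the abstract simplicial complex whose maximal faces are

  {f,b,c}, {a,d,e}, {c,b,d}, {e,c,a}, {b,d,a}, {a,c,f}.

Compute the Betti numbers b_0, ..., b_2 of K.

b_0 = 1, b_1 = 1, b_2 = 0.

Take the total order a < b < c < d < e < f on the vertex set. Then K (dimension 2) consists of the simplices:

  0-simplices (6): a, b, c, d, e, f
  1-simplices (12): ab, ac, ad, ae, af, bc, bd, bf, cd, ce, cf, de
  2-simplices (6): abd, ace, acf, ade, bcd, bcf

giving chain groups C_0 ≅ Z^6, C_1 ≅ Z^12, C_2 ≅ Z^6.

Boundary ∂_1: C_1 → C_0 is given by ∂[p,q] = [q] − [p]. For instance
  ∂cf = f − c.
The resulting 6×12 matrix has rank 5, and its Smith normal form has invariant factors (1,1,1,1,1).

∂_2: C_2 → C_1 acts by ∂[p,q,r] = [q,r] − [p,r] + [p,q]. For instance
  ∂abd = bd − ad + ab,
  ∂bcd = cd − bd + bc.
This gives a 12×6 integer matrix of rank 6; reducing to Smith normal form yields diagonal entries (1,1,1,1,1,1).

Reading off H_k = ker ∂_k / im ∂_{k+1}:

  H_0: rank C_0 − rank ∂_1 = 6 − 5 = 1, and the invariant factors of ∂_1 are all 1, so H_0 ≅ Z.
  H_1: rank ker ∂_1 − rank ∂_2 = (12 − 5) − 6 = 1, and the invariant factors of ∂_2 are all 1, so H_1 ≅ Z.
  H_2: rank ker ∂_2 − rank ∂_3 = (6 − 6) − 0 = 0, and there is no ∂_3, so H_2 ≅ 0.

As a check, the Euler characteristic is 6 − 12 + 6 = 0, which agrees with 1 − 1 + 0 = 0.
(K is a triangulation of the cylinder S^1 x I.)

Hence the Betti numbers are b_0 = 1, b_1 = 1, b_2 = 0.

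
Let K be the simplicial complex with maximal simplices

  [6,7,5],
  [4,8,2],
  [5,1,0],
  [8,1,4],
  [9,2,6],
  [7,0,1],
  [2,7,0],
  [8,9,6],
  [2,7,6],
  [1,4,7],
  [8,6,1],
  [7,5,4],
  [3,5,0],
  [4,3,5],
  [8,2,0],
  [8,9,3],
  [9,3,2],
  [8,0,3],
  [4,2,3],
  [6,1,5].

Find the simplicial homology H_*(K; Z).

H_0 = Z,  H_1 = Z ⊕ Z_2,  H_2 = 0.

Order the vertices as 0 < 1 < 2 < 3 < 4 < 5 < 6 < 7 < 8 < 9. Listing each simplex with vertices in this order, K has dimension 2 with simplices:

  0-simplices (10): [0], [1], [2], [3], [4], [5], [6], [7], [8], [9]
  1-simplices (30): (30 of them)
  2-simplices (20): (20 of them)

giving chain groups C_0 ≅ Z^10, C_1 ≅ Z^30, C_2 ≅ Z^20.

∂_1: C_1 → C_0 is given by ∂[p,q] = [q] − [p].
As a 10×30 matrix over Z this has rank 9, with invariant factors (1,1,1,1,1,1,1,1,1).

∂_2: C_2 → C_1 acts by ∂[p,q,r] = [q,r] − [p,r] + [p,q]. For instance
  ∂[1,6,8] = [6,8] − [1,8] + [1,6],
  ∂[2,6,9] = [6,9] − [2,9] + [2,6].
The resulting 30×20 matrix has rank 20, and its Smith normal form has invariant factors (1,1,1,1,1,1,1,1,1,1,1,1,1,1,1,1,1,1,1,2).

Computing H_k = (kernel of ∂_k) / (image of ∂_{k+1}):

  H_0: rank C_0 − rank ∂_1 = 10 − 9 = 1, and the invariant factors of ∂_1 are all 1, so H_0 = Z.
  H_1: rank ker ∂_1 − rank ∂_2 = (30 − 9) − 20 = 1, and ∂_2 has invariant factor 2 > 1, so H_1 = Z ⊕ Z_2.
  H_2: rank ker ∂_2 − rank ∂_3 = (20 − 20) − 0 = 0, and there is no ∂_3, so H_2 = 0.

As a check, the Euler characteristic is 10 − 30 + 20 = 0, which agrees with 1 − 1 + 0 = 0.
(K is a triangulation of the Klein bottle.)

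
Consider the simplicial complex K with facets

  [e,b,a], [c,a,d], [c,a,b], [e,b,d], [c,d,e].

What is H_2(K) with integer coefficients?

We work with the vertex ordering a < b < c < d < e. The simplices of K, each written with vertices in increasing order, are:

  0-simplices (5): a, b, c, d, e
  1-simplices (10): ab, ac, ad, ae, bc, bd, be, cd, ce, de
  2-simplices (5): abc, abe, acd, bde, cde

so the chain groups are C_0 ≅ Z^5, C_1 ≅ Z^10, C_2 ≅ Z^5.

∂_1: C_1 → C_0 sends each edge [p,q] (with p < q) to q − p. For instance
  ∂ab = b − a.
The 5×10 boundary matrix has rank 4 and Smith normal form diag(1,1,1,1).

Boundary ∂_2: C_2 → C_1 maps a triangle to the signed sum of its edges. For instance
  ∂cde = de − ce + cd,
  ∂bde = de − be + bd.
The 10×5 boundary matrix has rank 5 and Smith normal form diag(1,1,1,1,1).

From H_k ≅ ker(∂_k) / im(∂_{k+1}) we obtain:

  H_2: rank ker ∂_2 − rank ∂_3 = (5 − 5) − 0 = 0, and there is no ∂_3, so H_2 ≅ 0.

(K is a triangulation of the Möbius band.)

H_2 = 0.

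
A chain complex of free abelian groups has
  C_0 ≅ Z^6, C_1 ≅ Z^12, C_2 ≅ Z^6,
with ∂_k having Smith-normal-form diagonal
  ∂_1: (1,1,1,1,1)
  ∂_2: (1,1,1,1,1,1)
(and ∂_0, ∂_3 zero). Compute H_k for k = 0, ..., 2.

H_0: b_0 = 6 − 0 − 5 = 1; torsion from ∂_1 factors > 1: none. So H_0 = Z.
H_1: b_1 = 12 − 5 − 6 = 1; torsion from ∂_2 factors > 1: none. So H_1 = Z.
H_2: b_2 = 6 − 6 − 0 = 0; torsion from ∂_3 factors > 1: none. So H_2 = 0.

H_0 = Z,  H_1 = Z,  H_2 = 0.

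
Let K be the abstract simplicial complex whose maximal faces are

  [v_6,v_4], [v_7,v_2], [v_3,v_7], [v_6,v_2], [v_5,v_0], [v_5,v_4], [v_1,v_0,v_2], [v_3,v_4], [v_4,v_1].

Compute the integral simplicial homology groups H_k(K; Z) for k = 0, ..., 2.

We work with the vertex ordering v_0 < v_1 < v_2 < v_3 < v_4 < v_5 < v_6 < v_7. The simplices of K, each written with vertices in increasing order, are:

  0-simplices (8): [v_0], [v_1], [v_2], [v_3], [v_4], [v_5], [v_6], [v_7]
  1-simplices (11): [v_0,v_1], [v_0,v_2], [v_0,v_5], [v_1,v_2], [v_1,v_4], [v_2,v_6], [v_2,v_7], [v_3,v_4], [v_3,v_7], [v_4,v_5], [v_4,v_6]
  2-simplices (1): [v_0,v_1,v_2]

giving chain groups C_0 ≅ Z^8, C_1 ≅ Z^11, C_2 ≅ Z^1.

Boundary ∂_1: C_1 → C_0 is given by ∂[p,q] = [q] − [p]. For instance
  ∂[v_2,v_7] = [v_7] − [v_2].
The 8×11 boundary matrix has rank 7 and Smith normal form diag(1,1,1,1,1,1,1).

∂_2: C_2 → C_1 acts by ∂[p,q,r] = [q,r] − [p,r] + [p,q]. For instance
  ∂[v_0,v_1,v_2] = [v_1,v_2] − [v_0,v_2] + [v_0,v_1].
The 11×1 boundary matrix has rank 1 and Smith normal form diag(1).

Computing H_k = (kernel of ∂_k) / (image of ∂_{k+1}):

  H_0: rank C_0 − rank ∂_1 = 8 − 7 = 1, and the invariant factors of ∂_1 are all 1, so H_0 = Z.
  H_1: rank ker ∂_1 − rank ∂_2 = (11 − 7) − 1 = 3, and the invariant factors of ∂_2 are all 1, so H_1 = Z^3.
  H_2: rank ker ∂_2 − rank ∂_3 = (1 − 1) − 0 = 0, and there is no ∂_3, so H_2 = 0.

H_0 ≅ Z,  H_1 ≅ Z^3,  H_2 = 0.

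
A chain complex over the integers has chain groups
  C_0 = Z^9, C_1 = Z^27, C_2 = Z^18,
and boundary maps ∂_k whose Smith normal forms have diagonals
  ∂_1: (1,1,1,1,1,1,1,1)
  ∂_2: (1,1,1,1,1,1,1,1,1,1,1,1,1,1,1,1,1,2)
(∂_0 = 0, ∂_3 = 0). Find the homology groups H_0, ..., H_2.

H_0: b_0 = 9 − 0 − 8 = 1; torsion from ∂_1 factors > 1: none. So H_0 ≅ Z.
H_1: b_1 = 27 − 8 − 18 = 1; torsion from ∂_2 factors > 1: [2]. So H_1 ≅ Z ⊕ Z/2.
H_2: b_2 = 18 − 18 − 0 = 0; torsion from ∂_3 factors > 1: none. So H_2 ≅ 0.

H_0 ≅ Z,  H_1 ≅ Z ⊕ Z/2,  H_2 = 0.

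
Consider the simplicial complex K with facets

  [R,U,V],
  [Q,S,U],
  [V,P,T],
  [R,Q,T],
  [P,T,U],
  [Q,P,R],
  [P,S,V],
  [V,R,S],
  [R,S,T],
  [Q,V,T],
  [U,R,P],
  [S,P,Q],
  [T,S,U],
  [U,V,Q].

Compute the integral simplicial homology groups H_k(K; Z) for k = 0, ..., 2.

H_0 ≅ Z,  H_1 ≅ Z^2,  H_2 ≅ Z.

K has 7 vertices, 21 edges, 14 triangles.
rank ∂_0 = 0, rank ∂_1 = 6 ⇒ b_0 = 7 − 0 − 6 = 1; all invariant factors of ∂_1 are 1 so no torsion. So H_0 = Z.
rank ∂_1 = 6, rank ∂_2 = 13 ⇒ b_1 = 21 − 6 − 13 = 2; all invariant factors of ∂_2 are 1 so no torsion. So H_1 = Z^2.
rank ∂_2 = 13, rank ∂_3 = 0 ⇒ b_2 = 14 − 13 − 0 = 1. So H_2 = Z.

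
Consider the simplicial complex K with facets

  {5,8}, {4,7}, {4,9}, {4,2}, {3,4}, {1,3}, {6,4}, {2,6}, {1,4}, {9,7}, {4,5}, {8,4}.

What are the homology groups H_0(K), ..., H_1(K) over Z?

H_0 ≅ Z,  H_1 ≅ Z^4.

Take the total order 1 < 2 < 3 < 4 < 5 < 6 < 7 < 8 < 9 on the vertex set. Then K (dimension 1) consists of the simplices:

  0-simplices (9): [1], [2], [3], [4], [5], [6], [7], [8], [9]
  1-simplices (12): [1,3], [1,4], [2,4], [2,6], [3,4], [4,5], [4,6], [4,7], [4,8], [4,9], [5,8], [7,9]

Hence C_0 ≅ Z^9, C_1 ≅ Z^12.

The boundary map ∂_1: C_1 → C_0 maps an edge to its endpoints' difference, ∂[p,q] = q − p. For instance
  ∂[4,5] = [5] − [4].
This gives a 9×12 integer matrix of rank 8; reducing to Smith normal form yields diagonal entries (1,1,1,1,1,1,1,1).

Reading off H_k = ker ∂_k / im ∂_{k+1}:

  H_0: rank C_0 − rank ∂_1 = 9 − 8 = 1, and the invariant factors of ∂_1 are all 1, so H_0 ≅ Z.
  H_1: rank ker ∂_1 − rank ∂_2 = (12 − 8) − 0 = 4, and there is no ∂_2, so H_1 ≅ Z^4.

As a check, the Euler characteristic is 9 − 12 = -3, which agrees with 1 − 4 = -3.
(K is a triangulation of a wedge of 4 circles.)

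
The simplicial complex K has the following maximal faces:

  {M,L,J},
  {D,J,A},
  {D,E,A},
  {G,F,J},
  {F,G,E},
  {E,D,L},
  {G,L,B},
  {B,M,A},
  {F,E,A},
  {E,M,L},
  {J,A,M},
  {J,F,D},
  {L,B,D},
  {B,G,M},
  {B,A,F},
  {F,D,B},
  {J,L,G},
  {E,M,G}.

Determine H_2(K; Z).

Order the vertices as A < B < D < E < F < G < J < L < M. Listing each simplex with vertices in this order, K has dimension 2 with simplices:

  0-simplices (9): A, B, D, E, F, G, J, L, M
  1-simplices (27): AB, AD, AE, AF, AJ, AM, BD, BF, BG, BL, BM, DE, DF, DJ, DL, EF, EG, EL, EM, FG, FJ, GJ, GL, GM, JL, JM, LM
  2-simplices (18): ABF, ABM, ADE, ADJ, AEF, AJM, BDF, BDL, BGL, BGM, DEL, DFJ, EFG, EGM, ELM, FGJ, GJL, JLM

giving chain groups C_0 ≅ Z^9, C_1 ≅ Z^27, C_2 ≅ Z^18.

Boundary ∂_1: C_1 → C_0 sends each edge [p,q] (with p < q) to q − p. For instance
  ∂EL = L − E.
The resulting 9×27 matrix has rank 8, and its Smith normal form has invariant factors (1,1,1,1,1,1,1,1).

Boundary ∂_2: C_2 → C_1 maps a triangle to the signed sum of its edges. For instance
  ∂ELM = LM − EM + EL,
  ∂AJM = JM − AM + AJ.
The resulting 27×18 matrix has rank 18, and its Smith normal form has invariant factors (1,1,1,1,1,1,1,1,1,1,1,1,1,1,1,1,1,2).

Reading off H_k = ker ∂_k / im ∂_{k+1}:

  H_2: rank ker ∂_2 − rank ∂_3 = (18 − 18) − 0 = 0, and there is no ∂_3, so H_2 ≅ 0.

H_2 ≅ 0.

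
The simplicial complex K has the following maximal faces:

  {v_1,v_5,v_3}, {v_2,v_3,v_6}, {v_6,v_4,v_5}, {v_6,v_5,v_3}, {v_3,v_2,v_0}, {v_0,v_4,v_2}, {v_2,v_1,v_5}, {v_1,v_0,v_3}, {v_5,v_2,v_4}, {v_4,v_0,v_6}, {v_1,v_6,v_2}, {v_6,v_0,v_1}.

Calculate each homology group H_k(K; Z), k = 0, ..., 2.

Order the vertices as v_0 < v_1 < v_2 < v_3 < v_4 < v_5 < v_6. Listing each simplex with vertices in this order, K has dimension 2 with simplices:

  0-simplices (7): [v_0], [v_1], [v_2], [v_3], [v_4], [v_5], [v_6]
  1-simplices (18): (18 of them)
  2-simplices (12): (12 of them)

giving chain groups C_0 ≅ Z^7, C_1 ≅ Z^18, C_2 ≅ Z^12.

The boundary map ∂_1: C_1 → C_0 sends each edge [p,q] (with p < q) to q − p.
As a 7×18 matrix over Z this has rank 6, with invariant factors (1,1,1,1,1,1).

∂_2: C_2 → C_1 maps a triangle to the signed sum of its edges. For instance
  ∂[v_1,v_3,v_5] = [v_3,v_5] − [v_1,v_5] + [v_1,v_3],
  ∂[v_0,v_4,v_6] = [v_4,v_6] − [v_0,v_6] + [v_0,v_4].
As a 18×12 matrix over Z this has rank 12, with invariant factors (1,1,1,1,1,1,1,1,1,1,1,2).

Now H_k = ker ∂_k / im ∂_{k+1}, so:

  H_0: rank C_0 − rank ∂_1 = 7 − 6 = 1, and the invariant factors of ∂_1 are all 1, so H_0 ≅ Z.
  H_1: rank ker ∂_1 − rank ∂_2 = (18 − 6) − 12 = 0, and ∂_2 has invariant factor 2 > 1, so H_1 ≅ Z/2.
  H_2: rank ker ∂_2 − rank ∂_3 = (12 − 12) − 0 = 0, and there is no ∂_3, so H_2 ≅ 0.

As a check, the Euler characteristic is 7 − 18 + 12 = 1, which agrees with 1 − 0 + 0 = 1.

H_0 ≅ Z,  H_1 ≅ Z/2,  H_2 = 0.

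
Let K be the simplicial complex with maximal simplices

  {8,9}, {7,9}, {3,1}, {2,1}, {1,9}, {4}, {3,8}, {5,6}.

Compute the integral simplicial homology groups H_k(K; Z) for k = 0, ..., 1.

H_0 = Z^3,  H_1 = Z.

Fix the vertex order 1 < 2 < 3 < 4 < 5 < 6 < 7 < 8 < 9 and write every simplex with vertices in increasing order. Then dim K = 1 and the simplices of K are:

  0-simplices (9): [1], [2], [3], [4], [5], [6], [7], [8], [9]
  1-simplices (7): [1,2], [1,3], [1,9], [3,8], [5,6], [7,9], [8,9]

so the chain groups are C_0 ≅ Z^9, C_1 ≅ Z^7.

∂_1: C_1 → C_0 maps an edge to its endpoints' difference, ∂[p,q] = q − p.
This gives a 9×7 integer matrix of rank 6; reducing to Smith normal form yields diagonal entries (1,1,1,1,1,1).

Now H_k = ker ∂_k / im ∂_{k+1}, so:

  H_0: rank C_0 − rank ∂_1 = 9 − 6 = 3, and the invariant factors of ∂_1 are all 1, so H_0 ≅ Z^3.
  H_1: rank ker ∂_1 − rank ∂_2 = (7 − 6) − 0 = 1, and there is no ∂_2, so H_1 ≅ Z.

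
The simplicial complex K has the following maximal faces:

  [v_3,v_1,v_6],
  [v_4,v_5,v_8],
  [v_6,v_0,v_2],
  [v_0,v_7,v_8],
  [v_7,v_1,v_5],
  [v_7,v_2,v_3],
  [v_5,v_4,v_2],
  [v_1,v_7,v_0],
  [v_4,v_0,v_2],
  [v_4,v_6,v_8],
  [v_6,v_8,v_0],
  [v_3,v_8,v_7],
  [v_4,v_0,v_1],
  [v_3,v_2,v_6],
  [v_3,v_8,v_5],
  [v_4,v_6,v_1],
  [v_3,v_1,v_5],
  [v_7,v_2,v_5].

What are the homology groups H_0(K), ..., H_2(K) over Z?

H_0 ≅ Z,  H_1 ≅ Z ⊕ Z/2,  H_2 = 0.

Order the vertices as v_0 < v_1 < v_2 < v_3 < v_4 < v_5 < v_6 < v_7 < v_8. Listing each simplex with vertices in this order, K has dimension 2 with simplices:

  0-simplices (9): [v_0], [v_1], [v_2], [v_3], [v_4], [v_5], [v_6], [v_7], [v_8]
  1-simplices (27): (27 of them)
  2-simplices (18): (18 of them)

giving chain groups C_0 ≅ Z^9, C_1 ≅ Z^27, C_2 ≅ Z^18.

∂_1: C_1 → C_0 is given by ∂[p,q] = [q] − [p].
As a 9×27 matrix over Z this has rank 8, with invariant factors (1,1,1,1,1,1,1,1).

∂_2: C_2 → C_1 sends each 2-simplex [p,q,r] to [q,r] − [p,r] + [p,q]. For instance
  ∂[v_0,v_1,v_4] = [v_1,v_4] − [v_0,v_4] + [v_0,v_1],
  ∂[v_0,v_7,v_8] = [v_7,v_8] − [v_0,v_8] + [v_0,v_7].
The 27×18 boundary matrix has rank 18 and Smith normal form diag(1,1,1,1,1,1,1,1,1,1,1,1,1,1,1,1,1,2).

Computing H_k = (kernel of ∂_k) / (image of ∂_{k+1}):

  H_0: rank C_0 − rank ∂_1 = 9 − 8 = 1, and the invariant factors of ∂_1 are all 1, so H_0 = Z.
  H_1: rank ker ∂_1 − rank ∂_2 = (27 − 8) − 18 = 1, and ∂_2 has invariant factor 2 > 1, so H_1 = Z ⊕ Z/2.
  H_2: rank ker ∂_2 − rank ∂_3 = (18 − 18) − 0 = 0, and there is no ∂_3, so H_2 = 0.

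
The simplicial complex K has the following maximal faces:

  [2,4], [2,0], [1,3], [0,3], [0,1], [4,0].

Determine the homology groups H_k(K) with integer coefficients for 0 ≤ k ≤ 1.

H_0 ≅ Z,  H_1 ≅ Z^2.

We work with the vertex ordering 0 < 1 < 2 < 3 < 4. The simplices of K, each written with vertices in increasing order, are:

  0-simplices (5): [0], [1], [2], [3], [4]
  1-simplices (6): [0,1], [0,2], [0,3], [0,4], [1,3], [2,4]

giving chain groups C_0 ≅ Z^5, C_1 ≅ Z^6.

Boundary ∂_1: C_1 → C_0 is given by ∂[p,q] = [q] − [p].
This gives a 5×6 integer matrix of rank 4; reducing to Smith normal form yields diagonal entries (1,1,1,1).

Reading off H_k = ker ∂_k / im ∂_{k+1}:

  H_0: rank C_0 − rank ∂_1 = 5 − 4 = 1, and the invariant factors of ∂_1 are all 1, so H_0 ≅ Z.
  H_1: rank ker ∂_1 − rank ∂_2 = (6 − 4) − 0 = 2, and there is no ∂_2, so H_1 ≅ Z^2.

As a check, the Euler characteristic is 5 − 6 = -1, which agrees with 1 − 2 = -1.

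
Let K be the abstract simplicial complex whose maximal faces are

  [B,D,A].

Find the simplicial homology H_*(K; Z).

Order the vertices as A < B < D. Listing each simplex with vertices in this order, K has dimension 2 with simplices:

  0-simplices (3): A, B, D
  1-simplices (3): AB, AD, BD
  2-simplices (1): ABD

Hence C_0 ≅ Z^3, C_1 ≅ Z^3, C_2 ≅ Z^1.

Boundary ∂_1: C_1 → C_0 sends each edge [p,q] (with p < q) to q − p. For instance
  ∂BD = D − B.
This gives a 3×3 integer matrix of rank 2; reducing to Smith normal form yields diagonal entries (1,1).

The boundary map ∂_2: C_2 → C_1 maps a triangle to the signed sum of its edges. For instance
  ∂ABD = BD − AD + AB.
The resulting 3×1 matrix has rank 1, and its Smith normal form has invariant factors (1).

From H_k ≅ ker(∂_k) / im(∂_{k+1}) we obtain:

  H_0: rank C_0 − rank ∂_1 = 3 − 2 = 1, and the invariant factors of ∂_1 are all 1, so H_0 ≅ Z.
  H_1: rank ker ∂_1 − rank ∂_2 = (3 − 2) − 1 = 0, and the invariant factors of ∂_2 are all 1, so H_1 ≅ 0.
  H_2: rank ker ∂_2 − rank ∂_3 = (1 − 1) − 0 = 0, and there is no ∂_3, so H_2 ≅ 0.

As a check, the Euler characteristic is 3 − 3 + 1 = 1, which agrees with 1 − 0 + 0 = 1.
(K is a triangulation of the 2-simplex.)

H_0 = Z,  H_1 = 0,  H_2 = 0.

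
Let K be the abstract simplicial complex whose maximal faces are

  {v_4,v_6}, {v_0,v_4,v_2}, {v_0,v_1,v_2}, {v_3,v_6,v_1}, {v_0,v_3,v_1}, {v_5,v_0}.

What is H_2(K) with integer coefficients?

H_2 ≅ 0.

Take the total order v_0 < v_1 < v_2 < v_3 < v_4 < v_5 < v_6 on the vertex set. Then K (dimension 2) consists of the simplices:

  0-simplices (7): [v_0], [v_1], [v_2], [v_3], [v_4], [v_5], [v_6]
  1-simplices (11): [v_0,v_1], [v_0,v_2], [v_0,v_3], [v_0,v_4], [v_0,v_5], [v_1,v_2], [v_1,v_3], [v_1,v_6], [v_2,v_4], [v_3,v_6], [v_4,v_6]
  2-simplices (4): [v_0,v_1,v_2], [v_0,v_1,v_3], [v_0,v_2,v_4], [v_1,v_3,v_6]

giving chain groups C_0 ≅ Z^7, C_1 ≅ Z^11, C_2 ≅ Z^4.

Boundary ∂_1: C_1 → C_0 sends each edge [p,q] (with p < q) to q − p. For instance
  ∂[v_0,v_2] = [v_2] − [v_0].
The 7×11 boundary matrix has rank 6 and Smith normal form diag(1,1,1,1,1,1).

Boundary ∂_2: C_2 → C_1 sends each 2-simplex [p,q,r] to [q,r] − [p,r] + [p,q]. For instance
  ∂[v_1,v_3,v_6] = [v_3,v_6] − [v_1,v_6] + [v_1,v_3],
  ∂[v_0,v_2,v_4] = [v_2,v_4] − [v_0,v_4] + [v_0,v_2].
The 11×4 boundary matrix has rank 4 and Smith normal form diag(1,1,1,1).

Reading off H_k = ker ∂_k / im ∂_{k+1}:

  H_2: rank ker ∂_2 − rank ∂_3 = (4 − 4) − 0 = 0, and there is no ∂_3, so H_2 = 0.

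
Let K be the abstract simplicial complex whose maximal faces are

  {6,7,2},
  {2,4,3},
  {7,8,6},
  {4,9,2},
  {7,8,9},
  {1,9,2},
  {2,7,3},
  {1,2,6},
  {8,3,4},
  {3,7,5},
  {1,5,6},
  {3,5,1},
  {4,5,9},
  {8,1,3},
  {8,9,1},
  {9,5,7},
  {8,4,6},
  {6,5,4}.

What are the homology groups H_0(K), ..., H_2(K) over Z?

K has 9 vertices, 27 edges, 18 triangles.
rank ∂_0 = 0, rank ∂_1 = 8 ⇒ b_0 = 9 − 0 − 8 = 1; all invariant factors of ∂_1 are 1 so no torsion. So H_0 = Z.
rank ∂_1 = 8, rank ∂_2 = 17 ⇒ b_1 = 27 − 8 − 17 = 2; all invariant factors of ∂_2 are 1 so no torsion. So H_1 = Z^2.
rank ∂_2 = 17, rank ∂_3 = 0 ⇒ b_2 = 18 − 17 − 0 = 1. So H_2 = Z.

H_0 ≅ Z,  H_1 ≅ Z^2,  H_2 ≅ Z.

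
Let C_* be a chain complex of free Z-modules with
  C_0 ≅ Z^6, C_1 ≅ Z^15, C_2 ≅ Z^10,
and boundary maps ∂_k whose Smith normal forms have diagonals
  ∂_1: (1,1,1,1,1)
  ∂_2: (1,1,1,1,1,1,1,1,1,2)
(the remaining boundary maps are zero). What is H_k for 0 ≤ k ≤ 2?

H_0: b_0 = 6 − 0 − 5 = 1; torsion from ∂_1 factors > 1: none. So H_0 = Z.
H_1: b_1 = 15 − 5 − 10 = 0; torsion from ∂_2 factors > 1: [2]. So H_1 = Z/2Z.
H_2: b_2 = 10 − 10 − 0 = 0; torsion from ∂_3 factors > 1: none. So H_2 = 0.

H_0 = Z,  H_1 = Z/2Z,  H_2 = 0.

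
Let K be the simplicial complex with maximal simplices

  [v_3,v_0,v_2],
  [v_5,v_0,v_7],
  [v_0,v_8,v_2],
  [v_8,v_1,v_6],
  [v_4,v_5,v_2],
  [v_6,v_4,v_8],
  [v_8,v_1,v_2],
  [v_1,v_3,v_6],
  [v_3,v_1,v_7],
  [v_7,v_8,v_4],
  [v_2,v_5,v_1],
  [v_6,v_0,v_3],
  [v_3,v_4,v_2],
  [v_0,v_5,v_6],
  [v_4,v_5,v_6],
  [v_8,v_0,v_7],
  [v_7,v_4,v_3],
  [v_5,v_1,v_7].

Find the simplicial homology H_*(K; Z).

H_0 ≅ Z,  H_1 ≅ Z^2,  H_2 ≅ Z.

Take the total order v_0 < v_1 < v_2 < v_3 < v_4 < v_5 < v_6 < v_7 < v_8 on the vertex set. Then K (dimension 2) consists of the simplices:

  0-simplices (9): [v_0], [v_1], [v_2], [v_3], [v_4], [v_5], [v_6], [v_7], [v_8]
  1-simplices (27): (27 of them)
  2-simplices (18): (18 of them)

giving chain groups C_0 ≅ Z^9, C_1 ≅ Z^27, C_2 ≅ Z^18.

The boundary map ∂_1: C_1 → C_0 is given by ∂[p,q] = [q] − [p].
This gives a 9×27 integer matrix of rank 8; reducing to Smith normal form yields diagonal entries (1,1,1,1,1,1,1,1).

∂_2: C_2 → C_1 sends each 2-simplex [p,q,r] to [q,r] − [p,r] + [p,q]. For instance
  ∂[v_0,v_5,v_7] = [v_5,v_7] − [v_0,v_7] + [v_0,v_5],
  ∂[v_1,v_2,v_5] = [v_2,v_5] − [v_1,v_5] + [v_1,v_2].
As a 27×18 matrix over Z this has rank 17, with invariant factors (1,1,1,1,1,1,1,1,1,1,1,1,1,1,1,1,1).

Computing H_k = (kernel of ∂_k) / (image of ∂_{k+1}):

  H_0: rank C_0 − rank ∂_1 = 9 − 8 = 1, and the invariant factors of ∂_1 are all 1, so H_0 ≅ Z.
  H_1: rank ker ∂_1 − rank ∂_2 = (27 − 8) − 17 = 2, and the invariant factors of ∂_2 are all 1, so H_1 ≅ Z^2.
  H_2: rank ker ∂_2 − rank ∂_3 = (18 − 17) − 0 = 1, and there is no ∂_3, so H_2 ≅ Z.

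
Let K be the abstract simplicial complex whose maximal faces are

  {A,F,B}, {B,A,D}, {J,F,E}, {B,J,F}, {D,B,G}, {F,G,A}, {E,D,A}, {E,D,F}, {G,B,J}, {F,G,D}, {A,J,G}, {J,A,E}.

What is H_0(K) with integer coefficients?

H_0 ≅ Z.

K has 7 vertices, 18 edges, 12 triangles.
rank ∂_0 = 0, rank ∂_1 = 6 ⇒ b_0 = 7 − 0 − 6 = 1; all invariant factors of ∂_1 are 1 so no torsion. So H_0 ≅ Z.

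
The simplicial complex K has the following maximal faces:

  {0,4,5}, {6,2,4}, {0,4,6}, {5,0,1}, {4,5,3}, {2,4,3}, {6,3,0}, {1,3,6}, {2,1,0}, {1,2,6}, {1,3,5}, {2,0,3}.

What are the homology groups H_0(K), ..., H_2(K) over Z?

Take the total order 0 < 1 < 2 < 3 < 4 < 5 < 6 on the vertex set. Then K (dimension 2) consists of the simplices:

  0-simplices (7): [0], [1], [2], [3], [4], [5], [6]
  1-simplices (18): [0,1], [0,2], [0,3], [0,4], [0,5], [0,6], [1,2], [1,3], [1,5], [1,6], [2,3], [2,4], [2,6], [3,4], [3,5], [3,6], [4,5], [4,6]
  2-simplices (12): [0,1,2], [0,1,5], [0,2,3], [0,3,6], [0,4,5], [0,4,6], [1,2,6], [1,3,5], [1,3,6], [2,3,4], [2,4,6], [3,4,5]

Hence C_0 ≅ Z^7, C_1 ≅ Z^18, C_2 ≅ Z^12.

The boundary map ∂_1: C_1 → C_0 sends each edge [p,q] (with p < q) to q − p. For instance
  ∂[1,5] = [5] − [1].
The 7×18 boundary matrix has rank 6 and Smith normal form diag(1,1,1,1,1,1).

Boundary ∂_2: C_2 → C_1 maps a triangle to the signed sum of its edges. For instance
  ∂[1,2,6] = [2,6] − [1,6] + [1,2],
  ∂[0,3,6] = [3,6] − [0,6] + [0,3].
As a 18×12 matrix over Z this has rank 12, with invariant factors (1,1,1,1,1,1,1,1,1,1,1,2).

From H_k ≅ ker(∂_k) / im(∂_{k+1}) we obtain:

  H_0: rank C_0 − rank ∂_1 = 7 − 6 = 1, and the invariant factors of ∂_1 are all 1, so H_0 = Z.
  H_1: rank ker ∂_1 − rank ∂_2 = (18 − 6) − 12 = 0, and ∂_2 has invariant factor 2 > 1, so H_1 = Z/2Z.
  H_2: rank ker ∂_2 − rank ∂_3 = (12 − 12) − 0 = 0, and there is no ∂_3, so H_2 = 0.

(K is a triangulation of the real projective plane RP^2.)

H_0 ≅ Z,  H_1 ≅ Z/2Z,  H_2 = 0.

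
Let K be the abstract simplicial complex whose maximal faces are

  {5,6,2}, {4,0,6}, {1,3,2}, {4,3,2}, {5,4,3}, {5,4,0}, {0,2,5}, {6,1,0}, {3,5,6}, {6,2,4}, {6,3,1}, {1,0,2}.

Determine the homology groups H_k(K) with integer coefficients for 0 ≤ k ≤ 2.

H_0 = Z,  H_1 = Z/2,  H_2 = 0.

Take the total order 0 < 1 < 2 < 3 < 4 < 5 < 6 on the vertex set. Then K (dimension 2) consists of the simplices:

  0-simplices (7): [0], [1], [2], [3], [4], [5], [6]
  1-simplices (18): [0,1], [0,2], [0,4], [0,5], [0,6], [1,2], [1,3], [1,6], [2,3], [2,4], [2,5], [2,6], [3,4], [3,5], [3,6], [4,5], [4,6], [5,6]
  2-simplices (12): [0,1,2], [0,1,6], [0,2,5], [0,4,5], [0,4,6], [1,2,3], [1,3,6], [2,3,4], [2,4,6], [2,5,6], [3,4,5], [3,5,6]

Hence C_0 ≅ Z^7, C_1 ≅ Z^18, C_2 ≅ Z^12.

The boundary map ∂_1: C_1 → C_0 is given by ∂[p,q] = [q] − [p].
The 7×18 boundary matrix has rank 6 and Smith normal form diag(1,1,1,1,1,1).

∂_2: C_2 → C_1 maps a triangle to the signed sum of its edges. For instance
  ∂[0,2,5] = [2,5] − [0,5] + [0,2],
  ∂[3,5,6] = [5,6] − [3,6] + [3,5].
As a 18×12 matrix over Z this has rank 12, with invariant factors (1,1,1,1,1,1,1,1,1,1,1,2).

From H_k ≅ ker(∂_k) / im(∂_{k+1}) we obtain:

  H_0: rank C_0 − rank ∂_1 = 7 − 6 = 1, and the invariant factors of ∂_1 are all 1, so H_0 ≅ Z.
  H_1: rank ker ∂_1 − rank ∂_2 = (18 − 6) − 12 = 0, and ∂_2 has invariant factor 2 > 1, so H_1 ≅ Z/2.
  H_2: rank ker ∂_2 − rank ∂_3 = (12 − 12) − 0 = 0, and there is no ∂_3, so H_2 ≅ 0.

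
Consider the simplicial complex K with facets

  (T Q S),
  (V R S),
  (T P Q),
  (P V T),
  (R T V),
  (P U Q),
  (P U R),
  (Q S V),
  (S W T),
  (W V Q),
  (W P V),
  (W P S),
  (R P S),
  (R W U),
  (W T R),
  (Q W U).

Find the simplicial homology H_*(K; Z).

H_0 ≅ Z,  H_1 ≅ Z^2,  H_2 ≅ Z.

Fix the vertex order P < Q < R < S < T < U < V < W and write every simplex with vertices in increasing order. Then dim K = 2 and the simplices of K are:

  0-simplices (8): P, Q, R, S, T, U, V, W
  1-simplices (24): PQ, PR, PS, PT, PU, PV, PW, QS, QT, QU, QV, QW, RS, RT, RU, RV, RW, ST, SV, SW, TV, TW, UW, VW
  2-simplices (16): PQT, PQU, PRS, PRU, PSW, PTV, PVW, QST, QSV, QUW, QVW, RSV, RTV, RTW, RUW, STW

giving chain groups C_0 ≅ Z^8, C_1 ≅ Z^24, C_2 ≅ Z^16.

The boundary map ∂_1: C_1 → C_0 maps an edge to its endpoints' difference, ∂[p,q] = q − p. For instance
  ∂SV = V − S.
As a 8×24 matrix over Z this has rank 7, with invariant factors (1,1,1,1,1,1,1).

Boundary ∂_2: C_2 → C_1 maps a triangle to the signed sum of its edges. For instance
  ∂RTW = TW − RW + RT,
  ∂PVW = VW − PW + PV.
This gives a 24×16 integer matrix of rank 15; reducing to Smith normal form yields diagonal entries (1,1,1,1,1,1,1,1,1,1,1,1,1,1,1).

Now H_k = ker ∂_k / im ∂_{k+1}, so:

  H_0: rank C_0 − rank ∂_1 = 8 − 7 = 1, and the invariant factors of ∂_1 are all 1, so H_0 = Z.
  H_1: rank ker ∂_1 − rank ∂_2 = (24 − 7) − 15 = 2, and the invariant factors of ∂_2 are all 1, so H_1 = Z^2.
  H_2: rank ker ∂_2 − rank ∂_3 = (16 − 15) − 0 = 1, and there is no ∂_3, so H_2 = Z.

As a check, the Euler characteristic is 8 − 24 + 16 = 0, which agrees with 1 − 2 + 1 = 0.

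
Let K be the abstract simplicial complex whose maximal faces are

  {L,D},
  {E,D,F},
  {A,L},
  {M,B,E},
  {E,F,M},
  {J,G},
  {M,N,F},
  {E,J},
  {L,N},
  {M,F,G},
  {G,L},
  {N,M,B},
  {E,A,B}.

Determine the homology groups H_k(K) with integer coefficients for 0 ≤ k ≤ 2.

Take the total order A < B < D < E < F < G < J < L < M < N on the vertex set. Then K (dimension 2) consists of the simplices:

  0-simplices (10): A, B, D, E, F, G, J, L, M, N
  1-simplices (20): AB, AE, AL, BE, BM, BN, DE, DF, DL, EF, EJ, EM, FG, FM, FN, GJ, GL, GM, LN, MN
  2-simplices (7): ABE, BEM, BMN, DEF, EFM, FGM, FMN

giving chain groups C_0 ≅ Z^10, C_1 ≅ Z^20, C_2 ≅ Z^7.

Boundary ∂_1: C_1 → C_0 is given by ∂[p,q] = [q] − [p].
This gives a 10×20 integer matrix of rank 9; reducing to Smith normal form yields diagonal entries (1,1,1,1,1,1,1,1,1).

Boundary ∂_2: C_2 → C_1 sends each 2-simplex [p,q,r] to [q,r] − [p,r] + [p,q]. For instance
  ∂EFM = FM − EM + EF,
  ∂DEF = EF − DF + DE.
As a 20×7 matrix over Z this has rank 7, with invariant factors (1,1,1,1,1,1,1).

Reading off H_k = ker ∂_k / im ∂_{k+1}:

  H_0: rank C_0 − rank ∂_1 = 10 − 9 = 1, and the invariant factors of ∂_1 are all 1, so H_0 = Z.
  H_1: rank ker ∂_1 − rank ∂_2 = (20 − 9) − 7 = 4, and the invariant factors of ∂_2 are all 1, so H_1 = Z^4.
  H_2: rank ker ∂_2 − rank ∂_3 = (7 − 7) − 0 = 0, and there is no ∂_3, so H_2 = 0.

H_0 = Z,  H_1 = Z^4,  H_2 = 0.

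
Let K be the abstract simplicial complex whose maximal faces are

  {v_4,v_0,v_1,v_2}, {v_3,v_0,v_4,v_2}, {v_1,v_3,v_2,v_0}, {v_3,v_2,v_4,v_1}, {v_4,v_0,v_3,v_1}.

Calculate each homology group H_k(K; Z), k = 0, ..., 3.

H_0 ≅ Z,  H_1 = 0,  H_2 = 0,  H_3 ≅ Z.

Take the total order v_0 < v_1 < v_2 < v_3 < v_4 on the vertex set. Then K (dimension 3) consists of the simplices:

  0-simplices (5): [v_0], [v_1], [v_2], [v_3], [v_4]
  1-simplices (10): [v_0,v_1], [v_0,v_2], [v_0,v_3], [v_0,v_4], [v_1,v_2], [v_1,v_3], [v_1,v_4], [v_2,v_3], [v_2,v_4], [v_3,v_4]
  2-simplices (10): [v_0,v_1,v_2], [v_0,v_1,v_3], [v_0,v_1,v_4], [v_0,v_2,v_3], [v_0,v_2,v_4], [v_0,v_3,v_4], [v_1,v_2,v_3], [v_1,v_2,v_4], [v_1,v_3,v_4], [v_2,v_3,v_4]
  3-simplices (5): [v_0,v_1,v_2,v_3], [v_0,v_1,v_2,v_4], [v_0,v_1,v_3,v_4], [v_0,v_2,v_3,v_4], [v_1,v_2,v_3,v_4]

giving chain groups C_0 ≅ Z^5, C_1 ≅ Z^10, C_2 ≅ Z^10, C_3 ≅ Z^5.

The boundary map ∂_1: C_1 → C_0 is given by ∂[p,q] = [q] − [p]. For instance
  ∂[v_1,v_2] = [v_2] − [v_1].
The resulting 5×10 matrix has rank 4, and its Smith normal form has invariant factors (1,1,1,1).

The boundary map ∂_2: C_2 → C_1 acts by ∂[p,q,r] = [q,r] − [p,r] + [p,q]. For instance
  ∂[v_0,v_1,v_2] = [v_1,v_2] − [v_0,v_2] + [v_0,v_1],
  ∂[v_0,v_2,v_4] = [v_2,v_4] − [v_0,v_4] + [v_0,v_2].
The 10×10 boundary matrix has rank 6 and Smith normal form diag(1,1,1,1,1,1).

∂_3: C_3 → C_2 sends each 3-simplex σ to the alternating sum Σ_i (−1)^i (σ with its i-th vertex removed). For instance
  ∂[v_1,v_2,v_3,v_4] = [v_2,v_3,v_4] − [v_1,v_3,v_4] + [v_1,v_2,v_4] − [v_1,v_2,v_3],
  ∂[v_0,v_1,v_3,v_4] = [v_1,v_3,v_4] − [v_0,v_3,v_4] + [v_0,v_1,v_4] − [v_0,v_1,v_3].
As a 10×5 matrix over Z this has rank 4, with invariant factors (1,1,1,1).

Computing H_k = (kernel of ∂_k) / (image of ∂_{k+1}):

  H_0: rank C_0 − rank ∂_1 = 5 − 4 = 1, and the invariant factors of ∂_1 are all 1, so H_0 ≅ Z.
  H_1: rank ker ∂_1 − rank ∂_2 = (10 − 4) − 6 = 0, and the invariant factors of ∂_2 are all 1, so H_1 ≅ 0.
  H_2: rank ker ∂_2 − rank ∂_3 = (10 − 6) − 4 = 0, and the invariant factors of ∂_3 are all 1, so H_2 ≅ 0.
  H_3: rank ker ∂_3 − rank ∂_4 = (5 − 4) − 0 = 1, and there is no ∂_4, so H_3 ≅ Z.

As a check, the Euler characteristic is 5 − 10 + 10 − 5 = 0, which agrees with 1 − 0 + 0 − 1 = 0.
(K is a triangulation of the 3-sphere S^3.)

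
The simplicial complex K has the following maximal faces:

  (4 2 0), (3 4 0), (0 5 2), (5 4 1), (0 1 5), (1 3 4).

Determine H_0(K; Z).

H_0 = Z.

K has 6 vertices, 12 edges, 6 triangles.
rank ∂_0 = 0, rank ∂_1 = 5 ⇒ b_0 = 6 − 0 − 5 = 1; all invariant factors of ∂_1 are 1 so no torsion. So H_0 ≅ Z.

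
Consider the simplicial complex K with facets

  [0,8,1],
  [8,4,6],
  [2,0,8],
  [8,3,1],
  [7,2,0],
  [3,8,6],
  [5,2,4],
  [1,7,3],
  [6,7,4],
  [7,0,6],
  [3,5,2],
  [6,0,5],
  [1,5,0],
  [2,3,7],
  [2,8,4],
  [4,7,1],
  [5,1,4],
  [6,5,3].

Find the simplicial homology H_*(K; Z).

Fix the vertex order 0 < 1 < 2 < 3 < 4 < 5 < 6 < 7 < 8 and write every simplex with vertices in increasing order. Then dim K = 2 and the simplices of K are:

  0-simplices (9): [0], [1], [2], [3], [4], [5], [6], [7], [8]
  1-simplices (27): (27 of them)
  2-simplices (18): [0,1,5], [0,1,8], [0,2,7], [0,2,8], [0,5,6], [0,6,7], [1,3,7], [1,3,8], [1,4,5], [1,4,7], [2,3,5], [2,3,7], [2,4,5], [2,4,8], [3,5,6], [3,6,8], [4,6,7], [4,6,8]

so the chain groups are C_0 ≅ Z^9, C_1 ≅ Z^27, C_2 ≅ Z^18.

The boundary map ∂_1: C_1 → C_0 is given by ∂[p,q] = [q] − [p]. For instance
  ∂[0,5] = [5] − [0].
The resulting 9×27 matrix has rank 8, and its Smith normal form has invariant factors (1,1,1,1,1,1,1,1).

The boundary map ∂_2: C_2 → C_1 acts by ∂[p,q,r] = [q,r] − [p,r] + [p,q]. For instance
  ∂[4,6,8] = [6,8] − [4,8] + [4,6],
  ∂[4,6,7] = [6,7] − [4,7] + [4,6].
The resulting 27×18 matrix has rank 17, and its Smith normal form has invariant factors (1,1,1,1,1,1,1,1,1,1,1,1,1,1,1,1,1).

Computing H_k = (kernel of ∂_k) / (image of ∂_{k+1}):

  H_0: rank C_0 − rank ∂_1 = 9 − 8 = 1, and the invariant factors of ∂_1 are all 1, so H_0 ≅ Z.
  H_1: rank ker ∂_1 − rank ∂_2 = (27 − 8) − 17 = 2, and the invariant factors of ∂_2 are all 1, so H_1 ≅ Z^2.
  H_2: rank ker ∂_2 − rank ∂_3 = (18 − 17) − 0 = 1, and there is no ∂_3, so H_2 ≅ Z.

As a check, the Euler characteristic is 9 − 27 + 18 = 0, which agrees with 1 − 2 + 1 = 0.

H_0 ≅ Z,  H_1 ≅ Z^2,  H_2 ≅ Z.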